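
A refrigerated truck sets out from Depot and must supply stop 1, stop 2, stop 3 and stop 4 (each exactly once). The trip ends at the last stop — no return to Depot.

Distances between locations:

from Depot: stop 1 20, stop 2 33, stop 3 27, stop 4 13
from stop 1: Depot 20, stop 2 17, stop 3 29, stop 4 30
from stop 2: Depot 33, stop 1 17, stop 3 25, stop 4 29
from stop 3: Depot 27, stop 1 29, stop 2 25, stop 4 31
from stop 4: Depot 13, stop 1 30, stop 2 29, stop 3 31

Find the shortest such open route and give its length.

Minimum one-way distance = 85.

There are 4! = 24 possible orderings.
Depot → stop 1 → stop 2 → stop 3 → stop 4: 20+17+25+31 = 93
Depot → stop 1 → stop 2 → stop 4 → stop 3: 20+17+29+31 = 97
Depot → stop 1 → stop 3 → stop 2 → stop 4: 20+29+25+29 = 103
Depot → stop 1 → stop 3 → stop 4 → stop 2: 20+29+31+29 = 109
Depot → stop 1 → stop 4 → stop 2 → stop 3: 20+30+29+25 = 104
Depot → stop 1 → stop 4 → stop 3 → stop 2: 20+30+31+25 = 106
Depot → stop 2 → stop 1 → stop 3 → stop 4: 33+17+29+31 = 110
Depot → stop 2 → stop 1 → stop 4 → stop 3: 33+17+30+31 = 111
Depot → stop 2 → stop 3 → stop 1 → stop 4: 33+25+29+30 = 117
Depot → stop 2 → stop 3 → stop 4 → stop 1: 33+25+31+30 = 119
Depot → stop 2 → stop 4 → stop 1 → stop 3: 33+29+30+29 = 121
Depot → stop 2 → stop 4 → stop 3 → stop 1: 33+29+31+29 = 122
Depot → stop 3 → stop 1 → stop 2 → stop 4: 27+29+17+29 = 102
Depot → stop 3 → stop 1 → stop 4 → stop 2: 27+29+30+29 = 115
… (10 more)
Depot → stop 4 → stop 1 → stop 2 → stop 3: 13+30+17+25 = 85  ← best
The minimum is 85.
One shortest path: Depot → stop 4 → stop 1 → stop 2 → stop 3.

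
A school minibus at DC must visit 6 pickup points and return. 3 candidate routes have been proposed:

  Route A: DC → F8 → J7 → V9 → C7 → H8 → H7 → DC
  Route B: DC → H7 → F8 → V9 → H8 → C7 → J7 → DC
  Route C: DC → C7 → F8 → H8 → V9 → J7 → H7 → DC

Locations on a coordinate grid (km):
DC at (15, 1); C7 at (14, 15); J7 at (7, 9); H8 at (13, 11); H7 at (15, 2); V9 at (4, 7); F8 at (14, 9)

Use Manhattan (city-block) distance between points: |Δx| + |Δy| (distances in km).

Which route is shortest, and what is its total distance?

Route A: 9 + 7 + 5 + 18 + 5 + 11 + 1 = 56
Route B: 1 + 8 + 12 + 13 + 5 + 13 + 16 = 68
Route C: 15 + 6 + 3 + 13 + 5 + 15 + 1 = 58

Shortest is Route A, total 56 km.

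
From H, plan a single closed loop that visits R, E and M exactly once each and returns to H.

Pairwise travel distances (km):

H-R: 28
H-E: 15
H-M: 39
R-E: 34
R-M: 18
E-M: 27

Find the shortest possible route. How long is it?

With 3 stops there are 3!/2 = 3 distinct round trips (a route and its reverse cost the same).
H - R - E - M - H: 28+34+27+39 = 128
H - R - M - E - H: 28+18+27+15 = 88
H - E - R - M - H: 15+34+18+39 = 106
The minimum is 88.
One optimal route: H → R → M → E → H (or its reverse).

Minimum total distance: 88 km.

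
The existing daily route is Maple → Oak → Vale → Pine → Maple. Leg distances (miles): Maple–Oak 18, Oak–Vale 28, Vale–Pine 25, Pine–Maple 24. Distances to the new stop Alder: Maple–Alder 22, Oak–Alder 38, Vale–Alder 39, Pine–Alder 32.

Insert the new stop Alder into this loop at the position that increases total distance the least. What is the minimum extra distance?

Insertion cost between consecutive stops i–j is d(i,Alder) + d(Alder,j) − d(i,j):
  between Maple and Oak: 22 + 38 − 18 = 42
  between Oak and Vale: 38 + 39 − 28 = 49
  between Vale and Pine: 39 + 32 − 25 = 46
  between Pine and Maple: 32 + 22 − 24 = 30
Cheapest insertion is between Pine and Maple, adding 30.
New total = 95 + 30 = 125.

Minimum extra distance: 30 miles, inserting Alder between Pine and Maple.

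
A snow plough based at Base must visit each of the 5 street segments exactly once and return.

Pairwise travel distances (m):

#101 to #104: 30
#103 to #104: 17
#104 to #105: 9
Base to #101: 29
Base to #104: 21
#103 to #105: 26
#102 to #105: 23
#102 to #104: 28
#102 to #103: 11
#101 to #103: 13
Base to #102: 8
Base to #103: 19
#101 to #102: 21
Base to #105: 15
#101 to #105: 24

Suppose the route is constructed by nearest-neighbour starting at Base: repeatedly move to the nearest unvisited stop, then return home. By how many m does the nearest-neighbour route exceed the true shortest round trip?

From Base: #102=8, #105=15, #103=19, #104=21, #101=29 → choose #102 (8).
From #102: #103=11, #101=21, #105=23, #104=28 → choose #103 (11).
From #103: #101=13, #104=17, #105=26 → choose #101 (13).
From #101: #105=24, #104=30 → choose #105 (24).
From #105: #104=9 → choose #104 (9).
NN route Base → #102 → #103 → #101 → #105 → #104 → Base costs 86.
Optimal: Base → #102 → #101 → #103 → #104 → #105 → Base costs 83 (by enumerating all 60 distinct tours).
Excess = 86 − 83 = 3.

3 m longer than the optimal tour.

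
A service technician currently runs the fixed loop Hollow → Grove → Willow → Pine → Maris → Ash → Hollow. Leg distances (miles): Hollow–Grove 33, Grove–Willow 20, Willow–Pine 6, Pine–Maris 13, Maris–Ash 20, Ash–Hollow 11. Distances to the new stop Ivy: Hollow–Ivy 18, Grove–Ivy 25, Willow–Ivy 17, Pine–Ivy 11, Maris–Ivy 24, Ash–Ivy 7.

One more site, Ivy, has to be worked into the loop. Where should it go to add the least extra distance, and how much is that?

Insertion cost between consecutive stops i–j is d(i,Ivy) + d(Ivy,j) − d(i,j):
  between Hollow and Grove: 18 + 25 − 33 = 10
  between Grove and Willow: 25 + 17 − 20 = 22
  between Willow and Pine: 17 + 11 − 6 = 22
  between Pine and Maris: 11 + 24 − 13 = 22
  between Maris and Ash: 24 + 7 − 20 = 11
  between Ash and Hollow: 7 + 18 − 11 = 14
Cheapest insertion is between Hollow and Grove, adding 10.
New total = 103 + 10 = 113.

+10 miles — insert Ivy between Hollow and Grove.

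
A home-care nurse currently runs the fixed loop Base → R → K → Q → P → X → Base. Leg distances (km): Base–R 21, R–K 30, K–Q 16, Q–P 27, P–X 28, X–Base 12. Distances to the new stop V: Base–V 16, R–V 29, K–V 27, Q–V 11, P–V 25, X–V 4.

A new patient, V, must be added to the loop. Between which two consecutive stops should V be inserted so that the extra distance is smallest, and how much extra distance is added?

Insertion cost between consecutive stops i–j is d(i,V) + d(V,j) − d(i,j):
  between Base and R: 16 + 29 − 21 = 24
  between R and K: 29 + 27 − 30 = 26
  between K and Q: 27 + 11 − 16 = 22
  between Q and P: 11 + 25 − 27 = 9
  between P and X: 25 + 4 − 28 = 1
  between X and Base: 4 + 16 − 12 = 8
Cheapest insertion is between P and X, adding 1.
New total = 134 + 1 = 135.

Minimum extra distance: 1 km, inserting V between P and X.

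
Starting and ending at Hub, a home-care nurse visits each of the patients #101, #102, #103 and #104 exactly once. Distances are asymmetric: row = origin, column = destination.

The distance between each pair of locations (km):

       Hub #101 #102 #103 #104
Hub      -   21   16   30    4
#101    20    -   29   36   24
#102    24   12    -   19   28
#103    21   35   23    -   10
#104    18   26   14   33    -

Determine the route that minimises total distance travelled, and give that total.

86 km — the shortest possible round trip.

Hub - #101 - #102 - #103 - #104 - Hub: 21+29+19+10+18 = 97
Hub - #101 - #102 - #104 - #103 - Hub: 21+29+28+33+21 = 132
Hub - #101 - #103 - #102 - #104 - Hub: 21+36+23+28+18 = 126
Hub - #101 - #103 - #104 - #102 - Hub: 21+36+10+14+24 = 105
Hub - #101 - #104 - #102 - #103 - Hub: 21+24+14+19+21 = 99
Hub - #101 - #104 - #103 - #102 - Hub: 21+24+33+23+24 = 125
Hub - #102 - #101 - #103 - #104 - Hub: 16+12+36+10+18 = 92
Hub - #102 - #101 - #104 - #103 - Hub: 16+12+24+33+21 = 106
Hub - #102 - #103 - #101 - #104 - Hub: 16+19+35+24+18 = 112
Hub - #102 - #103 - #104 - #101 - Hub: 16+19+10+26+20 = 91
Hub - #102 - #104 - #101 - #103 - Hub: 16+28+26+36+21 = 127
Hub - #102 - #104 - #103 - #101 - Hub: 16+28+33+35+20 = 132
Hub - #103 - #101 - #102 - #104 - Hub: 30+35+29+28+18 = 140
Hub - #103 - #101 - #104 - #102 - Hub: 30+35+24+14+24 = 127
… (10 more)
Hub - #103 - #104 - #102 - #101 - Hub: 30+10+14+12+20 = 86  ← best
The minimum is 86.
One optimal route: Hub → #103 → #104 → #102 → #101 → Hub.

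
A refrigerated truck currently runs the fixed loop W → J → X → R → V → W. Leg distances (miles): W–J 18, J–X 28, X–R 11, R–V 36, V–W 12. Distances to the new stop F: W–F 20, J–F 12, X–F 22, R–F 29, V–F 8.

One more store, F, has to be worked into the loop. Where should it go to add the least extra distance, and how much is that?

Insertion cost between consecutive stops i–j is d(i,F) + d(F,j) − d(i,j):
  between W and J: 20 + 12 − 18 = 14
  between J and X: 12 + 22 − 28 = 6
  between X and R: 22 + 29 − 11 = 40
  between R and V: 29 + 8 − 36 = 1
  between V and W: 8 + 20 − 12 = 16
Cheapest insertion is between R and V, adding 1.
New total = 105 + 1 = 106.

+1 miles — insert F between R and V.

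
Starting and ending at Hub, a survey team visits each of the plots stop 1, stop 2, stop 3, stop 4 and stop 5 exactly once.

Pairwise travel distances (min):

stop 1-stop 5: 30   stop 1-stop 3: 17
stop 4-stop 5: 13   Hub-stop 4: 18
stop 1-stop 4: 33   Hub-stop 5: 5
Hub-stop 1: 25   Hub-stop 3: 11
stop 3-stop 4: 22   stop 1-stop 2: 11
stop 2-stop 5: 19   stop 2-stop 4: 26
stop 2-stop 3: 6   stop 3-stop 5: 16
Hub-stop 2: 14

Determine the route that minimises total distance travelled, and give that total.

79 min — the shortest possible round trip.

With 5 stops there are 5!/2 = 60 distinct round trips (a route and its reverse cost the same).
Hub - stop 1 - stop 2 - stop 3 - stop 4 - stop 5 - Hub: 25+11+6+22+13+5 = 82
Hub - stop 1 - stop 2 - stop 3 - stop 5 - stop 4 - Hub: 25+11+6+16+13+18 = 89
Hub - stop 1 - stop 2 - stop 4 - stop 3 - stop 5 - Hub: 25+11+26+22+16+5 = 105
Hub - stop 1 - stop 2 - stop 4 - stop 5 - stop 3 - Hub: 25+11+26+13+16+11 = 102
Hub - stop 1 - stop 2 - stop 5 - stop 3 - stop 4 - Hub: 25+11+19+16+22+18 = 111
Hub - stop 1 - stop 2 - stop 5 - stop 4 - stop 3 - Hub: 25+11+19+13+22+11 = 101
Hub - stop 1 - stop 3 - stop 2 - stop 4 - stop 5 - Hub: 25+17+6+26+13+5 = 92
Hub - stop 1 - stop 3 - stop 2 - stop 5 - stop 4 - Hub: 25+17+6+19+13+18 = 98
Hub - stop 1 - stop 3 - stop 4 - stop 2 - stop 5 - Hub: 25+17+22+26+19+5 = 114
Hub - stop 1 - stop 3 - stop 4 - stop 5 - stop 2 - Hub: 25+17+22+13+19+14 = 110
Hub - stop 1 - stop 3 - stop 5 - stop 2 - stop 4 - Hub: 25+17+16+19+26+18 = 121
Hub - stop 1 - stop 3 - stop 5 - stop 4 - stop 2 - Hub: 25+17+16+13+26+14 = 111
Hub - stop 1 - stop 4 - stop 2 - stop 3 - stop 5 - Hub: 25+33+26+6+16+5 = 111
Hub - stop 1 - stop 4 - stop 2 - stop 5 - stop 3 - Hub: 25+33+26+19+16+11 = 130
… (46 more)
Hub - stop 3 - stop 2 - stop 1 - stop 4 - stop 5 - Hub: 11+6+11+33+13+5 = 79  ← best
The minimum is 79.
One optimal route: Hub → stop 3 → stop 2 → stop 1 → stop 4 → stop 5 → Hub (or its reverse).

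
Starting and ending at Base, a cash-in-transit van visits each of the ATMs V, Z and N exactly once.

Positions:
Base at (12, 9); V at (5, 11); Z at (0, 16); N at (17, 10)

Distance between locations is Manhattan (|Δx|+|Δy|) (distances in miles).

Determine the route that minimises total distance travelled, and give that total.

Base→V→Z→N→Base: 9+10+23+6 = 48
Base→V→N→Z→Base: 9+13+23+19 = 64
Base→Z→V→N→Base: 19+10+13+6 = 48
The minimum is 48.
One optimal route: Base → V → Z → N → Base (or its reverse).

48 miles — the shortest possible round trip.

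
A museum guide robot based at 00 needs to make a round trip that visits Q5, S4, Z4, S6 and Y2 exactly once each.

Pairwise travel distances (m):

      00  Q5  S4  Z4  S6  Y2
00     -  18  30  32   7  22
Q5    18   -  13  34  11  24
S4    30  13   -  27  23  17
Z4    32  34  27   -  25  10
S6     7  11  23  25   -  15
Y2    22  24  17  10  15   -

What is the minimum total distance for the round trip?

Shortest round trip = 90 m.

With 5 stops there are 5!/2 = 60 distinct round trips (a route and its reverse cost the same).
00 → Q5 → S4 → Z4 → S6 → Y2 → 00: 18+13+27+25+15+22 = 120
00 → Q5 → S4 → Z4 → Y2 → S6 → 00: 18+13+27+10+15+7 = 90
00 → Q5 → S4 → S6 → Z4 → Y2 → 00: 18+13+23+25+10+22 = 111
00 → Q5 → S4 → S6 → Y2 → Z4 → 00: 18+13+23+15+10+32 = 111
00 → Q5 → S4 → Y2 → Z4 → S6 → 00: 18+13+17+10+25+7 = 90
00 → Q5 → S4 → Y2 → S6 → Z4 → 00: 18+13+17+15+25+32 = 120
00 → Q5 → Z4 → S4 → S6 → Y2 → 00: 18+34+27+23+15+22 = 139
00 → Q5 → Z4 → S4 → Y2 → S6 → 00: 18+34+27+17+15+7 = 118
00 → Q5 → Z4 → S6 → S4 → Y2 → 00: 18+34+25+23+17+22 = 139
00 → Q5 → Z4 → S6 → Y2 → S4 → 00: 18+34+25+15+17+30 = 139
00 → Q5 → Z4 → Y2 → S4 → S6 → 00: 18+34+10+17+23+7 = 109
00 → Q5 → Z4 → Y2 → S6 → S4 → 00: 18+34+10+15+23+30 = 130
00 → Q5 → S6 → S4 → Z4 → Y2 → 00: 18+11+23+27+10+22 = 111
00 → Q5 → S6 → S4 → Y2 → Z4 → 00: 18+11+23+17+10+32 = 111
… (46 more)
The minimum is 90.
One optimal route: 00 → Q5 → S4 → Z4 → Y2 → S6 → 00 (or its reverse).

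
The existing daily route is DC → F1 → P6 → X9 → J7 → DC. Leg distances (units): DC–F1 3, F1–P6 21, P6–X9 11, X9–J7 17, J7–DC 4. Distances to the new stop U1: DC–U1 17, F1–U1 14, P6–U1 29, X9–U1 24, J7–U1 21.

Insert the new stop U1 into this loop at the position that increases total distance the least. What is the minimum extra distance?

Minimum extra distance: 22, inserting U1 between F1 and P6.

Insertion cost between consecutive stops i–j is d(i,U1) + d(U1,j) − d(i,j):
  between DC and F1: 17 + 14 − 3 = 28
  between F1 and P6: 14 + 29 − 21 = 22
  between P6 and X9: 29 + 24 − 11 = 42
  between X9 and J7: 24 + 21 − 17 = 28
  between J7 and DC: 21 + 17 − 4 = 34
Cheapest insertion is between F1 and P6, adding 22.
New total = 56 + 22 = 78.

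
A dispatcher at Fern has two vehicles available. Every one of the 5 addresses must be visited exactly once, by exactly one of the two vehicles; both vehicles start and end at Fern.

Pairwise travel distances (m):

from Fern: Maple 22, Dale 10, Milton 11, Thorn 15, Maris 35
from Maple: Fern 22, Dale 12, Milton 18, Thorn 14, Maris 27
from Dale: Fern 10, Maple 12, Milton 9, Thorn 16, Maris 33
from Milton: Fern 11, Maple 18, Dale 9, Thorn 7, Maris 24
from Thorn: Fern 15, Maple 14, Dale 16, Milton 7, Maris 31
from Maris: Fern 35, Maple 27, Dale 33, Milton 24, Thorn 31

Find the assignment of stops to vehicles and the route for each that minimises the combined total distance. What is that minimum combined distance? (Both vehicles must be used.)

There are 2^4 − 1 = 15 ways to divide the 5 stops into two non-empty groups. For each, the best each vehicle can do is its own shortest tour through its group:
  {Maple} + {Dale, Milton, Thorn, Maris}: 44 + 89 = 133
  {Dale} + {Maple, Milton, Thorn, Maris}: 20 + 91 = 111
  {Maple, Dale} + {Milton, Thorn, Maris}: 44 + 81 = 125
  {Milton} + {Maple, Dale, Thorn, Maris}: 22 + 95 = 117
  {Maple, Milton} + {Dale, Thorn, Maris}: 51 + 89 = 140
  {Dale, Milton} + {Maple, Thorn, Maris}: 30 + 91 = 121
  … (15 splits in total)
Best: vehicle 1 Fern → Dale → Fern = 20; vehicle 2 Fern → Milton → Maris → Maple → Thorn → Fern = 91; combined 111.

111 m — the smallest possible combined total.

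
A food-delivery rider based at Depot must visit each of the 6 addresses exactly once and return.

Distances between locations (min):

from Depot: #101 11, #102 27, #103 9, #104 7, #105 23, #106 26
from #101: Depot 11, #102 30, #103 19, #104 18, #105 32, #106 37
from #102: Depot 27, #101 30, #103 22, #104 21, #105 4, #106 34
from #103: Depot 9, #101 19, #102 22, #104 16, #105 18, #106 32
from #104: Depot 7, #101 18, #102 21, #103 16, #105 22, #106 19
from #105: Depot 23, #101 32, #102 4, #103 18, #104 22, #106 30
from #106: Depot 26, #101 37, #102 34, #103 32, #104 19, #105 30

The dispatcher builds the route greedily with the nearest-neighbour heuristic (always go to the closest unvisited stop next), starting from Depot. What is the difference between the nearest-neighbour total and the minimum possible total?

Depot: #104=7, #103=9, #101=11, #105=23, #106=26, #102=27 ⇒ #104
#104: #103=16, #101=18, #106=19, #102=21, #105=22 ⇒ #103
#103: #105=18, #101=19, #102=22, #106=32 ⇒ #105
#105: #102=4, #106=30, #101=32 ⇒ #102
#102: #101=30, #106=34 ⇒ #101
#101: #106=37 ⇒ #106
NN route Depot → #104 → #103 → #105 → #102 → #101 → #106 → Depot costs 138.
Optimal: Depot → #101 → #103 → #102 → #105 → #106 → #104 → Depot costs 112 (by enumerating all 360 distinct tours).
Excess = 138 − 112 = 26.

26 min longer than the optimal tour.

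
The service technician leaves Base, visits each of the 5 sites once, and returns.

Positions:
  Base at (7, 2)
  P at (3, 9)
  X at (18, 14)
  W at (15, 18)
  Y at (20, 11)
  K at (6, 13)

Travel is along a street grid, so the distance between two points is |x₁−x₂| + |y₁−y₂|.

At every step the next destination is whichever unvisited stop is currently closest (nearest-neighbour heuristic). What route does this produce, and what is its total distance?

Total distance 72 via the nearest-neighbour route Base → P → K → X → Y → W → Base.

Base → [P:11 / K:12 / Y:22 / X:23 / W:24] → P (11)
P → [K:7 / Y:19 / X:20 / W:21] → K (7)
K → [X:13 / W:14 / Y:16] → X (13)
X → [Y:5 / W:7] → Y (5)
Y → [W:12] → W (12)
Return W→Base: 24.
Total = 11 + 7 + 13 + 5 + 12 + 24 = 72.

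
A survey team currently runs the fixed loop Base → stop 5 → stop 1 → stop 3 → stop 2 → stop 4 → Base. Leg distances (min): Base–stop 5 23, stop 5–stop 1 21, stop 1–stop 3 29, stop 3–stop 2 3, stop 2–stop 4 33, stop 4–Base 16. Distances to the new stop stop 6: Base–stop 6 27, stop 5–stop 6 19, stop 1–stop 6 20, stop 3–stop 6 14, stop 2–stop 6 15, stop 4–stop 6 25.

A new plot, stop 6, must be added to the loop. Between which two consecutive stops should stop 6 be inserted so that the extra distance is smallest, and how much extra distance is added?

+5 min — insert stop 6 between stop 1 and stop 3.

Insertion cost between consecutive stops i–j is d(i,stop 6) + d(stop 6,j) − d(i,j):
  between Base and stop 5: 27 + 19 − 23 = 23
  between stop 5 and stop 1: 19 + 20 − 21 = 18
  between stop 1 and stop 3: 20 + 14 − 29 = 5
  between stop 3 and stop 2: 14 + 15 − 3 = 26
  between stop 2 and stop 4: 15 + 25 − 33 = 7
  between stop 4 and Base: 25 + 27 − 16 = 36
Cheapest insertion is between stop 1 and stop 3, adding 5.
New total = 125 + 5 = 130.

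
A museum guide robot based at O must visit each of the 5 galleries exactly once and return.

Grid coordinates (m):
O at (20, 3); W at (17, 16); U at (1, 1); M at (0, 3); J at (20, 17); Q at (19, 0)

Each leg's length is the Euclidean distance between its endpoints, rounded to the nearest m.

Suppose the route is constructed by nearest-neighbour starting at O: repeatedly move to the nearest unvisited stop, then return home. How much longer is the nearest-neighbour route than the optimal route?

The nearest-neighbour route is 6 m longer than optimal.

From O: Q=3, W=13, J=14, U=19, M=20 → choose Q (3).
From Q: W=16, J=17, U=18, M=19 → choose W (16).
From W: J=3, M=21, U=22 → choose J (3).
From J: M=24, U=25 → choose M (24).
From M: U=2 → choose U (2).
NN route O → Q → W → J → M → U → O costs 67.
Optimal: O → J → W → M → U → Q → O costs 61 (by enumerating all 60 distinct tours).
Excess = 67 − 61 = 6.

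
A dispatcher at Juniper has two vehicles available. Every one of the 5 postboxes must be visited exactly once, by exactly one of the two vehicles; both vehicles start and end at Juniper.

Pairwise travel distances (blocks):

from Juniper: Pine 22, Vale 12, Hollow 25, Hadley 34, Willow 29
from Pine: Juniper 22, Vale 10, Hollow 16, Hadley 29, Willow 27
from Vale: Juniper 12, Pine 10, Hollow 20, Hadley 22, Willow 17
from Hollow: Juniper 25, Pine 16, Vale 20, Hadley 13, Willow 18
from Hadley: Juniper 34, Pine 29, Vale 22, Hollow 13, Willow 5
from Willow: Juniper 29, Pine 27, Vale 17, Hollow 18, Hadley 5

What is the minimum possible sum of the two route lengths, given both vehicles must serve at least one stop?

There are 2^4 − 1 = 15 ways to divide the 5 stops into two non-empty groups. For each, the best each vehicle can do is its own shortest tour through its group:
  {Pine} + {Vale, Hollow, Hadley, Willow}: 44 + 72 = 116
  {Vale} + {Pine, Hollow, Hadley, Willow}: 24 + 85 = 109
  {Pine, Vale} + {Hollow, Hadley, Willow}: 44 + 72 = 116
  {Hollow} + {Pine, Vale, Hadley, Willow}: 50 + 85 = 135
  {Pine, Hollow} + {Vale, Hadley, Willow}: 63 + 68 = 131
  {Vale, Hollow} + {Pine, Hadley, Willow}: 57 + 85 = 142
  … (15 splits in total)
Best: vehicle 1 Juniper → Vale → Juniper = 24; vehicle 2 Juniper → Pine → Hollow → Hadley → Willow → Juniper = 85; combined 109.

Minimum combined distance: 109 blocks.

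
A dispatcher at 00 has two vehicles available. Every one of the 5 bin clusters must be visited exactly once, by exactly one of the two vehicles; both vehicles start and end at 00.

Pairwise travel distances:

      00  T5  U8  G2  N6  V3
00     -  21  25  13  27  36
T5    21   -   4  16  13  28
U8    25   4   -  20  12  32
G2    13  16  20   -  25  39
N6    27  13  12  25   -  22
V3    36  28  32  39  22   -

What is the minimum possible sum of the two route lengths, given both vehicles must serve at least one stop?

121 — the smallest possible combined total.

Check every non-empty split of the stops between the two vehicles; for each half take its own optimal tour:
  {T5} + {U8, G2, N6, V3}: 42 + 103 = 145
  {U8} + {T5, G2, N6, V3}: 50 + 100 = 150
  {T5, U8} + {G2, N6, V3}: 50 + 96 = 146
  {G2} + {T5, U8, N6, V3}: 26 + 95 = 121
  {T5, G2} + {U8, N6, V3}: 50 + 95 = 145
  {U8, G2} + {T5, N6, V3}: 58 + 92 = 150
  … (15 splits in total)
Best: vehicle 1 00 → G2 → 00 = 26; vehicle 2 00 → T5 → U8 → N6 → V3 → 00 = 95; combined 121.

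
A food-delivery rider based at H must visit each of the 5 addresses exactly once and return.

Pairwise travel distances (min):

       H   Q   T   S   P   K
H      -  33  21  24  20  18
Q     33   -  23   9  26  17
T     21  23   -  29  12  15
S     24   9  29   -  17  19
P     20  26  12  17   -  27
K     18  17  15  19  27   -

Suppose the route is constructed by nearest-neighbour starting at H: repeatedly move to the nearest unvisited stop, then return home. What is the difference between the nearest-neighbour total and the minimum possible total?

The nearest-neighbour route is 10 min longer than optimal.

H: K=18, P=20, T=21, S=24, Q=33 ⇒ K
K: T=15, Q=17, S=19, P=27 ⇒ T
T: P=12, Q=23, S=29 ⇒ P
P: S=17, Q=26 ⇒ S
S: Q=9 ⇒ Q
NN route H → K → T → P → S → Q → H costs 104.
Optimal: H → T → P → S → Q → K → H costs 94 (by enumerating all 60 distinct tours).
Excess = 104 − 94 = 10.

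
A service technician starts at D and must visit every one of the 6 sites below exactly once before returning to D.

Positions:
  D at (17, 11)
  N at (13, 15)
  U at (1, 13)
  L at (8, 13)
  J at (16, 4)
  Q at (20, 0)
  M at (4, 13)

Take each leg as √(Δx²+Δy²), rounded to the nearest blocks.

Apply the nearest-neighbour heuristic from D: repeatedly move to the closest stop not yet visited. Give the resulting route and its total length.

Total distance 52 blocks via the nearest-neighbour route D → N → L → M → U → J → Q → D.

At D the remaining stops are N 6, J 7, L 9, Q 11, M 13, U 16; go to N.
At N the remaining stops are L 5, M 9, J 11, U 12, Q 17; go to L.
At L the remaining stops are M 4, U 7, J 12, Q 18; go to M.
At M the remaining stops are U 3, J 15, Q 21; go to U.
At U the remaining stops are J 17, Q 23; go to J.
At J the remaining stops are Q 6; go to Q.
Return Q→D: 11.
Total = 6 + 5 + 4 + 3 + 17 + 6 + 11 = 52.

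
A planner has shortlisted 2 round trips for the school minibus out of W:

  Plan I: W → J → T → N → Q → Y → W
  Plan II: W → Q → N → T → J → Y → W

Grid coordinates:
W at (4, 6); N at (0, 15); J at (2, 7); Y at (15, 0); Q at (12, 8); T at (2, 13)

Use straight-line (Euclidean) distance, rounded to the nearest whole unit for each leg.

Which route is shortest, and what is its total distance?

47 — Plan I is the shortest.

Plan I: 2 + 6 + 3 + 14 + 9 + 13 = 47
Plan II: 8 + 14 + 3 + 6 + 15 + 13 = 59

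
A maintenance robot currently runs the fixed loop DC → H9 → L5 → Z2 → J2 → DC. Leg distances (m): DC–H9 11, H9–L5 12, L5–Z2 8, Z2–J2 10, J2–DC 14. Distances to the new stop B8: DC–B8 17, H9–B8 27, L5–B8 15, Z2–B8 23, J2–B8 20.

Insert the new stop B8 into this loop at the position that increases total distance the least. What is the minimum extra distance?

Insertion cost between consecutive stops i–j is d(i,B8) + d(B8,j) − d(i,j):
  between DC and H9: 17 + 27 − 11 = 33
  between H9 and L5: 27 + 15 − 12 = 30
  between L5 and Z2: 15 + 23 − 8 = 30
  between Z2 and J2: 23 + 20 − 10 = 33
  between J2 and DC: 20 + 17 − 14 = 23
Cheapest insertion is between J2 and DC, adding 23.
New total = 55 + 23 = 78.

Minimum extra distance: 23 m, inserting B8 between J2 and DC.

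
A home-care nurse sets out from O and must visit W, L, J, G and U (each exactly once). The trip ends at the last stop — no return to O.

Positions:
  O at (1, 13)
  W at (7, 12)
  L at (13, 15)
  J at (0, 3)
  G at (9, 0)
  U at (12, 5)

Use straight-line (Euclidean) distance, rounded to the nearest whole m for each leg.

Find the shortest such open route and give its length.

There are 5! = 120 possible orderings.
O → W → L → J → G → U: 6+7+18+9+6 = 46
O → W → L → J → U → G: 6+7+18+12+6 = 49
O → W → L → G → J → U: 6+7+16+9+12 = 50
O → W → L → G → U → J: 6+7+16+6+12 = 47
O → W → L → U → J → G: 6+7+10+12+9 = 44
O → W → L → U → G → J: 6+7+10+6+9 = 38
O → W → J → L → G → U: 6+11+18+16+6 = 57
O → W → J → L → U → G: 6+11+18+10+6 = 51
O → W → J → G → L → U: 6+11+9+16+10 = 52
O → W → J → G → U → L: 6+11+9+6+10 = 42
O → W → J → U → L → G: 6+11+12+10+16 = 55
O → W → J → U → G → L: 6+11+12+6+16 = 51
O → W → G → L → J → U: 6+12+16+18+12 = 64
O → W → G → L → U → J: 6+12+16+10+12 = 56
… (106 more)
The minimum is 38.
One shortest path: O → W → L → U → G → J.

38 m — the minimum one-way total.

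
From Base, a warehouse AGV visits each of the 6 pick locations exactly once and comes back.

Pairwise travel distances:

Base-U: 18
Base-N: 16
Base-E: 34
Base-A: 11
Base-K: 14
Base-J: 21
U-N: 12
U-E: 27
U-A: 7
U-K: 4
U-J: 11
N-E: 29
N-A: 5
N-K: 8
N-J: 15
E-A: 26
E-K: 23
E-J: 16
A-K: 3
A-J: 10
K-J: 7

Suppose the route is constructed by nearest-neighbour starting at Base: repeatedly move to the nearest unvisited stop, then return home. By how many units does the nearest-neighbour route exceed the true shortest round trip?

Excess over optimum: 18.

From Base: A=11, K=14, N=16, U=18, J=21, E=34 → choose A (11).
From A: K=3, N=5, U=7, J=10, E=26 → choose K (3).
From K: U=4, J=7, N=8, E=23 → choose U (4).
From U: J=11, N=12, E=27 → choose J (11).
From J: N=15, E=16 → choose N (15).
From N: E=29 → choose E (29).
NN route Base → A → K → U → J → N → E → Base costs 107.
Optimal: Base → N → A → U → K → J → E → Base costs 89 (by enumerating all 360 distinct tours).
Excess = 107 − 89 = 18.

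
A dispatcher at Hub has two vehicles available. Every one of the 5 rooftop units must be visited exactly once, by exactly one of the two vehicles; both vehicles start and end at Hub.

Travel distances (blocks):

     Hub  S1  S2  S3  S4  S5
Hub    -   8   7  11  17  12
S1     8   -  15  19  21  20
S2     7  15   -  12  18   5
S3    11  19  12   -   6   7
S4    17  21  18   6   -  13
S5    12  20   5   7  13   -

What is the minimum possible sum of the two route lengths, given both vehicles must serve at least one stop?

Try each way of splitting the stops between the two vehicles (each non-empty) and, for each split, find the best tour for each vehicle:
  {S1} + {S2, S3, S4, S5}: 16 + 42 = 58
  {S2} + {S1, S3, S4, S5}: 14 + 54 = 68
  {S1, S2} + {S3, S4, S5}: 30 + 42 = 72
  {S3} + {S1, S2, S4, S5}: 22 + 54 = 76
  {S1, S3} + {S2, S4, S5}: 38 + 42 = 80
  {S2, S3} + {S1, S4, S5}: 30 + 54 = 84
  … (15 splits in total)
Best: vehicle 1 Hub → S1 → Hub = 16; vehicle 2 Hub → S2 → S5 → S3 → S4 → Hub = 42; combined 58.

58 blocks — the smallest possible combined total.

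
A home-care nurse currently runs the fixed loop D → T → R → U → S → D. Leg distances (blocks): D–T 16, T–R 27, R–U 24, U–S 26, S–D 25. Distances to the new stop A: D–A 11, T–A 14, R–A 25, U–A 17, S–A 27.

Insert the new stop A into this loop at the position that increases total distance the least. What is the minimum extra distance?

Minimum extra distance: 9 blocks, inserting A between D and T.

Insertion cost between consecutive stops i–j is d(i,A) + d(A,j) − d(i,j):
  between D and T: 11 + 14 − 16 = 9
  between T and R: 14 + 25 − 27 = 12
  between R and U: 25 + 17 − 24 = 18
  between U and S: 17 + 27 − 26 = 18
  between S and D: 27 + 11 − 25 = 13
Cheapest insertion is between D and T, adding 9.
New total = 118 + 9 = 127.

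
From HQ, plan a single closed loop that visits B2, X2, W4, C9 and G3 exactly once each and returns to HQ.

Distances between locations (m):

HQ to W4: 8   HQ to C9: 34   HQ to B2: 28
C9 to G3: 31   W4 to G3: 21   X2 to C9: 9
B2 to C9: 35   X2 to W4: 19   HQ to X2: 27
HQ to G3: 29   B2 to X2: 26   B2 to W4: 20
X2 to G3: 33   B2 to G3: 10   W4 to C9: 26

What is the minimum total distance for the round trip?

There are 60 distinct closed tours to check (reversals are equivalent).
HQ → B2 → X2 → W4 → C9 → G3 → HQ: 28+26+19+26+31+29 = 159
HQ → B2 → X2 → W4 → G3 → C9 → HQ: 28+26+19+21+31+34 = 159
HQ → B2 → X2 → C9 → W4 → G3 → HQ: 28+26+9+26+21+29 = 139
HQ → B2 → X2 → C9 → G3 → W4 → HQ: 28+26+9+31+21+8 = 123
HQ → B2 → X2 → G3 → W4 → C9 → HQ: 28+26+33+21+26+34 = 168
HQ → B2 → X2 → G3 → C9 → W4 → HQ: 28+26+33+31+26+8 = 152
HQ → B2 → W4 → X2 → C9 → G3 → HQ: 28+20+19+9+31+29 = 136
HQ → B2 → W4 → X2 → G3 → C9 → HQ: 28+20+19+33+31+34 = 165
HQ → B2 → W4 → C9 → X2 → G3 → HQ: 28+20+26+9+33+29 = 145
HQ → B2 → W4 → C9 → G3 → X2 → HQ: 28+20+26+31+33+27 = 165
HQ → B2 → W4 → G3 → X2 → C9 → HQ: 28+20+21+33+9+34 = 145
HQ → B2 → W4 → G3 → C9 → X2 → HQ: 28+20+21+31+9+27 = 136
HQ → B2 → C9 → X2 → W4 → G3 → HQ: 28+35+9+19+21+29 = 141
HQ → B2 → C9 → X2 → G3 → W4 → HQ: 28+35+9+33+21+8 = 134
… (46 more)
HQ → B2 → G3 → C9 → X2 → W4 → HQ: 28+10+31+9+19+8 = 105  ← best
The minimum is 105.
One optimal route: HQ → B2 → G3 → C9 → X2 → W4 → HQ (or its reverse).

Minimum total distance: 105 m.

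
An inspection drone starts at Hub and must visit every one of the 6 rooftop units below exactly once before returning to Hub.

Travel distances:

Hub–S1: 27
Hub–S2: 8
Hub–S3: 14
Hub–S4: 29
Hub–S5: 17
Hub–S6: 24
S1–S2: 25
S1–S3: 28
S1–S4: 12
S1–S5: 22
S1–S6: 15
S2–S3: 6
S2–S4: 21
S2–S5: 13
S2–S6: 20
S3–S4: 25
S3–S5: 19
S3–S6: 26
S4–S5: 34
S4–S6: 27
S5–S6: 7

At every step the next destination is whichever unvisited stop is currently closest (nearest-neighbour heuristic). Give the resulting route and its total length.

At Hub the remaining stops are S2 8, S3 14, S5 17, S6 24, S1 27, S4 29; go to S2.
At S2 the remaining stops are S3 6, S5 13, S6 20, S4 21, S1 25; go to S3.
At S3 the remaining stops are S5 19, S4 25, S6 26, S1 28; go to S5.
At S5 the remaining stops are S6 7, S1 22, S4 34; go to S6.
At S6 the remaining stops are S1 15, S4 27; go to S1.
At S1 the remaining stops are S4 12; go to S4.
Return S4→Hub: 29.
Total = 8 + 6 + 19 + 7 + 15 + 12 + 29 = 96.

96 along Hub → S2 → S3 → S5 → S6 → S1 → S4 → Hub.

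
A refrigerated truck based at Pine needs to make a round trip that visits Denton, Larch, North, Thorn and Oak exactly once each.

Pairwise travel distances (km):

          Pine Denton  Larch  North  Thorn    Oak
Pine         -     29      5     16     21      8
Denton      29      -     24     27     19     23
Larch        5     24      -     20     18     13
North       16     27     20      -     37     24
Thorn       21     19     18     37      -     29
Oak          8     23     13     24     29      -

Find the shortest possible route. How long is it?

With 5 stops there are 5!/2 = 60 distinct round trips (a route and its reverse cost the same).
Pine → Denton → Larch → North → Thorn → Oak → Pine: 29+24+20+37+29+8 = 147
Pine → Denton → Larch → North → Oak → Thorn → Pine: 29+24+20+24+29+21 = 147
Pine → Denton → Larch → Thorn → North → Oak → Pine: 29+24+18+37+24+8 = 140
Pine → Denton → Larch → Thorn → Oak → North → Pine: 29+24+18+29+24+16 = 140
Pine → Denton → Larch → Oak → North → Thorn → Pine: 29+24+13+24+37+21 = 148
Pine → Denton → Larch → Oak → Thorn → North → Pine: 29+24+13+29+37+16 = 148
Pine → Denton → North → Larch → Thorn → Oak → Pine: 29+27+20+18+29+8 = 131
Pine → Denton → North → Larch → Oak → Thorn → Pine: 29+27+20+13+29+21 = 139
Pine → Denton → North → Thorn → Larch → Oak → Pine: 29+27+37+18+13+8 = 132
Pine → Denton → North → Thorn → Oak → Larch → Pine: 29+27+37+29+13+5 = 140
Pine → Denton → North → Oak → Larch → Thorn → Pine: 29+27+24+13+18+21 = 132
Pine → Denton → North → Oak → Thorn → Larch → Pine: 29+27+24+29+18+5 = 132
Pine → Denton → Thorn → Larch → North → Oak → Pine: 29+19+18+20+24+8 = 118
Pine → Denton → Thorn → Larch → Oak → North → Pine: 29+19+18+13+24+16 = 119
… (46 more)
Pine → Larch → Thorn → Denton → North → Oak → Pine: 5+18+19+27+24+8 = 101  ← best
The minimum is 101.
One optimal route: Pine → Larch → Thorn → Denton → North → Oak → Pine (or its reverse).

Shortest round trip = 101 km.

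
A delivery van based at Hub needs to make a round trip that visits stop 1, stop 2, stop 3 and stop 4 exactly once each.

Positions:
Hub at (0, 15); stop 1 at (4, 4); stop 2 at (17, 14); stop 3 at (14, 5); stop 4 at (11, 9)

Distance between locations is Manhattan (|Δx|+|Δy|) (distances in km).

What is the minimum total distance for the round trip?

Hub-stop 1-stop 2-stop 3-stop 4-Hub: 15+23+12+7+17 = 74
Hub-stop 1-stop 2-stop 4-stop 3-Hub: 15+23+11+7+24 = 80
Hub-stop 1-stop 3-stop 2-stop 4-Hub: 15+11+12+11+17 = 66
Hub-stop 1-stop 3-stop 4-stop 2-Hub: 15+11+7+11+18 = 62
Hub-stop 1-stop 4-stop 2-stop 3-Hub: 15+12+11+12+24 = 74
Hub-stop 1-stop 4-stop 3-stop 2-Hub: 15+12+7+12+18 = 64
Hub-stop 2-stop 1-stop 3-stop 4-Hub: 18+23+11+7+17 = 76
Hub-stop 2-stop 1-stop 4-stop 3-Hub: 18+23+12+7+24 = 84
Hub-stop 2-stop 3-stop 1-stop 4-Hub: 18+12+11+12+17 = 70
Hub-stop 2-stop 4-stop 1-stop 3-Hub: 18+11+12+11+24 = 76
Hub-stop 3-stop 1-stop 2-stop 4-Hub: 24+11+23+11+17 = 86
Hub-stop 3-stop 2-stop 1-stop 4-Hub: 24+12+23+12+17 = 88
The minimum is 62.
One optimal route: Hub → stop 1 → stop 3 → stop 4 → stop 2 → Hub (or its reverse).

Minimum total distance: 62 km.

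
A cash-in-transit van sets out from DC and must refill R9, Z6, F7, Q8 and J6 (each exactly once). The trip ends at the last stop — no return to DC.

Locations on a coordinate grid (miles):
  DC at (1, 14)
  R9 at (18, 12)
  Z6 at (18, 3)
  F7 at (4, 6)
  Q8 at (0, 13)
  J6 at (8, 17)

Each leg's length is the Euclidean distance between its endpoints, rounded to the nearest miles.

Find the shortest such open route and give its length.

Shortest open route: 41 miles.

There are 5! = 120 possible orderings.
DC - R9 - Z6 - F7 - Q8 - J6: 17+9+14+8+9 = 57
DC - R9 - Z6 - F7 - J6 - Q8: 17+9+14+12+9 = 61
DC - R9 - Z6 - Q8 - F7 - J6: 17+9+21+8+12 = 67
DC - R9 - Z6 - Q8 - J6 - F7: 17+9+21+9+12 = 68
DC - R9 - Z6 - J6 - F7 - Q8: 17+9+17+12+8 = 63
DC - R9 - Z6 - J6 - Q8 - F7: 17+9+17+9+8 = 60
DC - R9 - F7 - Z6 - Q8 - J6: 17+15+14+21+9 = 76
DC - R9 - F7 - Z6 - J6 - Q8: 17+15+14+17+9 = 72
DC - R9 - F7 - Q8 - Z6 - J6: 17+15+8+21+17 = 78
DC - R9 - F7 - Q8 - J6 - Z6: 17+15+8+9+17 = 66
DC - R9 - F7 - J6 - Z6 - Q8: 17+15+12+17+21 = 82
DC - R9 - F7 - J6 - Q8 - Z6: 17+15+12+9+21 = 74
DC - R9 - Q8 - Z6 - F7 - J6: 17+18+21+14+12 = 82
DC - R9 - Q8 - Z6 - J6 - F7: 17+18+21+17+12 = 85
… (106 more)
DC - Q8 - F7 - J6 - R9 - Z6: 1+8+12+11+9 = 41  ← best
The minimum is 41.
One shortest path: DC → Q8 → F7 → J6 → R9 → Z6.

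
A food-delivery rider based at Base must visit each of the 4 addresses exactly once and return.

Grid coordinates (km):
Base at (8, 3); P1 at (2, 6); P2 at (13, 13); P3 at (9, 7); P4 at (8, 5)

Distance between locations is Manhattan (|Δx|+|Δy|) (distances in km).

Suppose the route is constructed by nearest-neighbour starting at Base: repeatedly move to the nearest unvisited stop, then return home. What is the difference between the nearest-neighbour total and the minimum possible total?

Excess over optimum: 4 km.

Base: P4=2, P3=5, P1=9, P2=15 ⇒ P4
P4: P3=3, P1=7, P2=13 ⇒ P3
P3: P1=8, P2=10 ⇒ P1
P1: P2=18 ⇒ P2
NN route Base → P4 → P3 → P1 → P2 → Base costs 46.
Optimal: Base → P1 → P2 → P3 → P4 → Base costs 42 (by enumerating all 12 distinct tours).
Excess = 46 − 42 = 4.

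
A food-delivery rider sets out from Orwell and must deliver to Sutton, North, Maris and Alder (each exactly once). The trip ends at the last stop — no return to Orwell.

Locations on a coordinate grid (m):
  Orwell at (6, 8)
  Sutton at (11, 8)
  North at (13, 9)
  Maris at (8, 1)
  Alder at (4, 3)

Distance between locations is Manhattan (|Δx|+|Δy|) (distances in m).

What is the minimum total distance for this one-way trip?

There are 4! = 24 possible orderings.
Orwell → Sutton → North → Maris → Alder: 5+3+13+6 = 27
Orwell → Sutton → North → Alder → Maris: 5+3+15+6 = 29
Orwell → Sutton → Maris → North → Alder: 5+10+13+15 = 43
Orwell → Sutton → Maris → Alder → North: 5+10+6+15 = 36
Orwell → Sutton → Alder → North → Maris: 5+12+15+13 = 45
Orwell → Sutton → Alder → Maris → North: 5+12+6+13 = 36
Orwell → North → Sutton → Maris → Alder: 8+3+10+6 = 27
Orwell → North → Sutton → Alder → Maris: 8+3+12+6 = 29
Orwell → North → Maris → Sutton → Alder: 8+13+10+12 = 43
Orwell → North → Maris → Alder → Sutton: 8+13+6+12 = 39
Orwell → North → Alder → Sutton → Maris: 8+15+12+10 = 45
Orwell → North → Alder → Maris → Sutton: 8+15+6+10 = 39
Orwell → Maris → Sutton → North → Alder: 9+10+3+15 = 37
Orwell → Maris → Sutton → Alder → North: 9+10+12+15 = 46
… (10 more)
Orwell → Alder → Maris → Sutton → North: 7+6+10+3 = 26  ← best
The minimum is 26.
One shortest path: Orwell → Alder → Maris → Sutton → North.

Minimum one-way distance = 26 m.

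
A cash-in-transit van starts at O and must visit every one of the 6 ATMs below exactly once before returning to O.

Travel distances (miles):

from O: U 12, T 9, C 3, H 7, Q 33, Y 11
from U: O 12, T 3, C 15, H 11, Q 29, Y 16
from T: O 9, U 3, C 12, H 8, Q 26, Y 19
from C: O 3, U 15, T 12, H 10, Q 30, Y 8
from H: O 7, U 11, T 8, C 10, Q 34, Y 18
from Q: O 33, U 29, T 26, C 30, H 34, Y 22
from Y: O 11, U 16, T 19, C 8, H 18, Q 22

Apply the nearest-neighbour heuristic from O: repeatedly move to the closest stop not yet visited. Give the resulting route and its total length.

Nearest-neighbour total = 105 miles; route O → C → Y → U → T → H → Q → O.

O → [C:3 / H:7 / T:9 / Y:11 / U:12 / Q:33] → C (3)
C → [Y:8 / H:10 / T:12 / U:15 / Q:30] → Y (8)
Y → [U:16 / H:18 / T:19 / Q:22] → U (16)
U → [T:3 / H:11 / Q:29] → T (3)
T → [H:8 / Q:26] → H (8)
H → [Q:34] → Q (34)
Return Q→O: 33.
Total = 3 + 8 + 16 + 3 + 8 + 34 + 33 = 105.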